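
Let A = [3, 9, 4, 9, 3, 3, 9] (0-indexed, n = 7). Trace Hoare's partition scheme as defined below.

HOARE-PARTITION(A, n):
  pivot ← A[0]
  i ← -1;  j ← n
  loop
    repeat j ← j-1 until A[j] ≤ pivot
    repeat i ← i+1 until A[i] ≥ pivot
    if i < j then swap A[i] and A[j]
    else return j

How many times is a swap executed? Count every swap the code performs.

2

pivot=3
j stops at 5 (3), i stops at 0 (3); swap ⇒ [3, 9, 4, 9, 3, 3, 9]
j stops at 4 (3), i stops at 1 (9); swap ⇒ [3, 3, 4, 9, 9, 3, 9]
j stops at 1, i stops at 2; i≥j ⇒ return 1. A=[3, 3, 4, 9, 9, 3, 9]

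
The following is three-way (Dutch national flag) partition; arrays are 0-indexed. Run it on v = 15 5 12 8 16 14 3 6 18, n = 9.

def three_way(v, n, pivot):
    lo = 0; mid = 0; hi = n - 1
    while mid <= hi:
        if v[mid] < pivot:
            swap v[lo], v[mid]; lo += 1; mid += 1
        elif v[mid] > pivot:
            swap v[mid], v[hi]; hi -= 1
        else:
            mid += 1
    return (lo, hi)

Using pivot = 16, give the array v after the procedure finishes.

15 5 12 8 14 3 6 16 18

pivot = 16; lo=0, mid=0, hi=8
v[mid]=15<16: swap v[0],v[0]; lo=1,mid=1 → 15 5 12 8 16 14 3 6 18
v[mid]=5<16: swap v[1],v[1]; lo=2,mid=2 → 15 5 12 8 16 14 3 6 18
v[mid]=12<16: swap v[2],v[2]; lo=3,mid=3 → 15 5 12 8 16 14 3 6 18
v[mid]=8<16: swap v[3],v[3]; lo=4,mid=4 → 15 5 12 8 16 14 3 6 18
v[mid]=16=16: mid=5
v[mid]=14<16: swap v[4],v[5]; lo=5,mid=6 → 15 5 12 8 14 16 3 6 18
v[mid]=3<16: swap v[5],v[6]; lo=6,mid=7 → 15 5 12 8 14 3 16 6 18
v[mid]=6<16: swap v[6],v[7]; lo=7,mid=8 → 15 5 12 8 14 3 6 16 18
v[mid]=18>16: swap v[8],v[8]; hi=7 → 15 5 12 8 14 3 6 16 18
end: lo=7, hi=7; v = 15 5 12 8 14 3 6 16 18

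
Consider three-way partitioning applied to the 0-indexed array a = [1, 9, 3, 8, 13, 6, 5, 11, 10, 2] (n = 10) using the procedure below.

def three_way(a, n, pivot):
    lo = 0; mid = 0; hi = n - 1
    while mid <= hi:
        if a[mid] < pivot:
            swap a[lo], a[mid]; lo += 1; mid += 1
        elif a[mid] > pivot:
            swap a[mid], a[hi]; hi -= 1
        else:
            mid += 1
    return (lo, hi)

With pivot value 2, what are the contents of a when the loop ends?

lo=0 mid=0 hi=9
1<2: swap(0,0), lo=1 mid=1 ⇒ [1, 9, 3, 8, 13, 6, 5, 11, 10, 2]
9>2: swap(1,9), hi=8 ⇒ [1, 2, 3, 8, 13, 6, 5, 11, 10, 9]
2=2: mid=2
3>2: swap(2,8), hi=7 ⇒ [1, 2, 10, 8, 13, 6, 5, 11, 3, 9]
10>2: swap(2,7), hi=6 ⇒ [1, 2, 11, 8, 13, 6, 5, 10, 3, 9]
11>2: swap(2,6), hi=5 ⇒ [1, 2, 5, 8, 13, 6, 11, 10, 3, 9]
5>2: swap(2,5), hi=4 ⇒ [1, 2, 6, 8, 13, 5, 11, 10, 3, 9]
6>2: swap(2,4), hi=3 ⇒ [1, 2, 13, 8, 6, 5, 11, 10, 3, 9]
13>2: swap(2,3), hi=2 ⇒ [1, 2, 8, 13, 6, 5, 11, 10, 3, 9]
8>2: swap(2,2), hi=1 ⇒ [1, 2, 8, 13, 6, 5, 11, 10, 3, 9]
done. lo=1 hi=1; a=[1, 2, 8, 13, 6, 5, 11, 10, 3, 9]

[1, 2, 8, 13, 6, 5, 11, 10, 3, 9]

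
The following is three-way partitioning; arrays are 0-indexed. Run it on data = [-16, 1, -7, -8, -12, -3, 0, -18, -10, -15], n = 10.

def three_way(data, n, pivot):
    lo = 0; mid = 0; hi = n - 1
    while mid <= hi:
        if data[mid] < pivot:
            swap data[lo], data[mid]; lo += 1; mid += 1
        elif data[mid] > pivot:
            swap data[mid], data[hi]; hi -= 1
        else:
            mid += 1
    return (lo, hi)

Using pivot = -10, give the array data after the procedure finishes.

[-16, -15, -18, -12, -10, 0, -3, -8, -7, 1]

pivot = -10; lo=0, mid=0, hi=9
data[mid]=-16<-10: swap data[0],data[0]; lo=1,mid=1 → [-16, 1, -7, -8, -12, -3, 0, -18, -10, -15]
data[mid]=1>-10: swap data[1],data[9]; hi=8 → [-16, -15, -7, -8, -12, -3, 0, -18, -10, 1]
data[mid]=-15<-10: swap data[1],data[1]; lo=2,mid=2 → [-16, -15, -7, -8, -12, -3, 0, -18, -10, 1]
data[mid]=-7>-10: swap data[2],data[8]; hi=7 → [-16, -15, -10, -8, -12, -3, 0, -18, -7, 1]
data[mid]=-10=-10: mid=3
data[mid]=-8>-10: swap data[3],data[7]; hi=6 → [-16, -15, -10, -18, -12, -3, 0, -8, -7, 1]
data[mid]=-18<-10: swap data[2],data[3]; lo=3,mid=4 → [-16, -15, -18, -10, -12, -3, 0, -8, -7, 1]
data[mid]=-12<-10: swap data[3],data[4]; lo=4,mid=5 → [-16, -15, -18, -12, -10, -3, 0, -8, -7, 1]
data[mid]=-3>-10: swap data[5],data[6]; hi=5 → [-16, -15, -18, -12, -10, 0, -3, -8, -7, 1]
data[mid]=0>-10: swap data[5],data[5]; hi=4 → [-16, -15, -18, -12, -10, 0, -3, -8, -7, 1]
end: lo=4, hi=4; data = [-16, -15, -18, -12, -10, 0, -3, -8, -7, 1]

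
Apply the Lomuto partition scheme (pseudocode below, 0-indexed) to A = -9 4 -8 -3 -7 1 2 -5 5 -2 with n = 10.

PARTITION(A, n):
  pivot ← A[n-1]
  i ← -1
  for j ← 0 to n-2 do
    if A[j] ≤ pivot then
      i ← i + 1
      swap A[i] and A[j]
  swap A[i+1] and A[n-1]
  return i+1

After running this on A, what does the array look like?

-9 -8 -3 -7 -5 -2 2 4 5 1

pivot = A[9] = -2; i = -1
j=0: A[0]=-9 ≤ -2 → i=0, swap A[0],A[0] (no change) → -9 4 -8 -3 -7 1 2 -5 5 -2
j=1: A[1]=4 > -2 → no swap
j=2: A[2]=-8 ≤ -2 → i=1, swap A[1],A[2] → -9 -8 4 -3 -7 1 2 -5 5 -2
j=3: A[3]=-3 ≤ -2 → i=2, swap A[2],A[3] → -9 -8 -3 4 -7 1 2 -5 5 -2
j=4: A[4]=-7 ≤ -2 → i=3, swap A[3],A[4] → -9 -8 -3 -7 4 1 2 -5 5 -2
j=5: A[5]=1 > -2 → no swap
j=6: A[6]=2 > -2 → no swap
j=7: A[7]=-5 ≤ -2 → i=4, swap A[4],A[7] → -9 -8 -3 -7 -5 1 2 4 5 -2
j=8: A[8]=5 > -2 → no swap
final swap A[5],A[9] → -9 -8 -3 -7 -5 -2 2 4 5 1; return 5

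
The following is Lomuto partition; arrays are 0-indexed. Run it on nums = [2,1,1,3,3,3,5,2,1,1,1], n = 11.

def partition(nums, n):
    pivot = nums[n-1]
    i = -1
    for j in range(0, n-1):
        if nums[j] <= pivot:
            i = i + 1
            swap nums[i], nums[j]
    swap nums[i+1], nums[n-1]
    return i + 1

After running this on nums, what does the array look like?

pivot = nums[10] = 1; i = -1
j=0: nums[0]=2 > 1 → no swap
j=1: nums[1]=1 ≤ 1 → i=0, swap nums[0],nums[1] → [1,2,1,3,3,3,5,2,1,1,1]
j=2: nums[2]=1 ≤ 1 → i=1, swap nums[1],nums[2] → [1,1,2,3,3,3,5,2,1,1,1]
j=3: nums[3]=3 > 1 → no swap
j=4: nums[4]=3 > 1 → no swap
j=5: nums[5]=3 > 1 → no swap
j=6: nums[6]=5 > 1 → no swap
j=7: nums[7]=2 > 1 → no swap
j=8: nums[8]=1 ≤ 1 → i=2, swap nums[2],nums[8] → [1,1,1,3,3,3,5,2,2,1,1]
j=9: nums[9]=1 ≤ 1 → i=3, swap nums[3],nums[9] → [1,1,1,1,3,3,5,2,2,3,1]
final swap nums[4],nums[10] → [1,1,1,1,1,3,5,2,2,3,3]; return 4

[1,1,1,1,1,3,5,2,2,3,3]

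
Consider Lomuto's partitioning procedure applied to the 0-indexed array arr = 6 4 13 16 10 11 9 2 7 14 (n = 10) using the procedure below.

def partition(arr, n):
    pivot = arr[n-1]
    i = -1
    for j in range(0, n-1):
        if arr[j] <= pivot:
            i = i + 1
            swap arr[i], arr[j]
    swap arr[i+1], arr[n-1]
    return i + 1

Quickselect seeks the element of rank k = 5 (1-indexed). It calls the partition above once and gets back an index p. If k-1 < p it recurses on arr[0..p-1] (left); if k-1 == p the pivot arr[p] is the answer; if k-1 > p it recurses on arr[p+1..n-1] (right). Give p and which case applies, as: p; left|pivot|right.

pivot = arr[9] = 14; i = -1
j=0: arr[0]=6 ≤ 14 → i=0, swap arr[0],arr[0] (no change) → 6 4 13 16 10 11 9 2 7 14
j=1: arr[1]=4 ≤ 14 → i=1, swap arr[1],arr[1] (no change) → 6 4 13 16 10 11 9 2 7 14
j=2: arr[2]=13 ≤ 14 → i=2, swap arr[2],arr[2] (no change) → 6 4 13 16 10 11 9 2 7 14
j=3: arr[3]=16 > 14 → no swap
j=4: arr[4]=10 ≤ 14 → i=3, swap arr[3],arr[4] → 6 4 13 10 16 11 9 2 7 14
j=5: arr[5]=11 ≤ 14 → i=4, swap arr[4],arr[5] → 6 4 13 10 11 16 9 2 7 14
j=6: arr[6]=9 ≤ 14 → i=5, swap arr[5],arr[6] → 6 4 13 10 11 9 16 2 7 14
j=7: arr[7]=2 ≤ 14 → i=6, swap arr[6],arr[7] → 6 4 13 10 11 9 2 16 7 14
j=8: arr[8]=7 ≤ 14 → i=7, swap arr[7],arr[8] → 6 4 13 10 11 9 2 7 16 14
final swap arr[8],arr[9] → 6 4 13 10 11 9 2 7 14 16; return 8
p = 8; k-1 = 4 < 8 ⇒ left

8; left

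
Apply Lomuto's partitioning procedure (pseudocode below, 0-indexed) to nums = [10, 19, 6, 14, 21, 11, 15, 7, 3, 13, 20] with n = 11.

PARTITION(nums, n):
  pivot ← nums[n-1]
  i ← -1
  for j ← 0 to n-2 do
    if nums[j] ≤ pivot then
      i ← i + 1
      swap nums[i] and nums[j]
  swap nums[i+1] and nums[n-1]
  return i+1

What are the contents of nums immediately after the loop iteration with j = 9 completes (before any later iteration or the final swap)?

pivot=20, i=-1
j=0: 10≤20, i=0, swap(0,0) ⇒ [10, 19, 6, 14, 21, 11, 15, 7, 3, 13, 20]
j=1: 19≤20, i=1, swap(1,1) ⇒ [10, 19, 6, 14, 21, 11, 15, 7, 3, 13, 20]
j=2: 6≤20, i=2, swap(2,2) ⇒ [10, 19, 6, 14, 21, 11, 15, 7, 3, 13, 20]
j=3: 14≤20, i=3, swap(3,3) ⇒ [10, 19, 6, 14, 21, 11, 15, 7, 3, 13, 20]
j=4: 21>20, skip
j=5: 11≤20, i=4, swap(4,5) ⇒ [10, 19, 6, 14, 11, 21, 15, 7, 3, 13, 20]
j=6: 15≤20, i=5, swap(5,6) ⇒ [10, 19, 6, 14, 11, 15, 21, 7, 3, 13, 20]
j=7: 7≤20, i=6, swap(6,7) ⇒ [10, 19, 6, 14, 11, 15, 7, 21, 3, 13, 20]
j=8: 3≤20, i=7, swap(7,8) ⇒ [10, 19, 6, 14, 11, 15, 7, 3, 21, 13, 20]
j=9: 13≤20, i=8, swap(8,9) ⇒ [10, 19, 6, 14, 11, 15, 7, 3, 13, 21, 20]
(after j=9) nums = [10, 19, 6, 14, 11, 15, 7, 3, 13, 21, 20]

[10, 19, 6, 14, 11, 15, 7, 3, 13, 21, 20]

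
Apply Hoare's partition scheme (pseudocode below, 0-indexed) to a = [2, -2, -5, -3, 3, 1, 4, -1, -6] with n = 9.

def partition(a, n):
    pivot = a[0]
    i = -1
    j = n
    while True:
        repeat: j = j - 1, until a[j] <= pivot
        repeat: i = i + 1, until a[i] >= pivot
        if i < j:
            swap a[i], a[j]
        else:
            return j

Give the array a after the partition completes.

pivot = a[0] = 2; i = -1, j = 9
j→8 (a[8]=-6≤2), i→0 (a[0]=2≥2); i<j, swap → [-6, -2, -5, -3, 3, 1, 4, -1, 2]
j→7 (a[7]=-1≤2), i→4 (a[4]=3≥2); i<j, swap → [-6, -2, -5, -3, -1, 1, 4, 3, 2]
j→5, i→6; i≥j, return j=5. a = [-6, -2, -5, -3, -1, 1, 4, 3, 2]

[-6, -2, -5, -3, -1, 1, 4, 3, 2]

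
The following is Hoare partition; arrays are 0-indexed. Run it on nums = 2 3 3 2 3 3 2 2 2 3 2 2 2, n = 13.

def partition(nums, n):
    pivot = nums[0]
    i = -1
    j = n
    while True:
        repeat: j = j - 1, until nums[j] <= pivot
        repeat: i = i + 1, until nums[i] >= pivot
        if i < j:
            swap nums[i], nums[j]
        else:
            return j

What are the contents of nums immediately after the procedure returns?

pivot = nums[0] = 2; i = -1, j = 13
j→12 (nums[12]=2≤2), i→0 (nums[0]=2≥2); i<j, swap → 2 3 3 2 3 3 2 2 2 3 2 2 2
j→11 (nums[11]=2≤2), i→1 (nums[1]=3≥2); i<j, swap → 2 2 3 2 3 3 2 2 2 3 2 3 2
j→10 (nums[10]=2≤2), i→2 (nums[2]=3≥2); i<j, swap → 2 2 2 2 3 3 2 2 2 3 3 3 2
j→8 (nums[8]=2≤2), i→3 (nums[3]=2≥2); i<j, swap → 2 2 2 2 3 3 2 2 2 3 3 3 2
j→7 (nums[7]=2≤2), i→4 (nums[4]=3≥2); i<j, swap → 2 2 2 2 2 3 2 3 2 3 3 3 2
j→6 (nums[6]=2≤2), i→5 (nums[5]=3≥2); i<j, swap → 2 2 2 2 2 2 3 3 2 3 3 3 2
j→5, i→6; i≥j, return j=5. nums = 2 2 2 2 2 2 3 3 2 3 3 3 2

2 2 2 2 2 2 3 3 2 3 3 3 2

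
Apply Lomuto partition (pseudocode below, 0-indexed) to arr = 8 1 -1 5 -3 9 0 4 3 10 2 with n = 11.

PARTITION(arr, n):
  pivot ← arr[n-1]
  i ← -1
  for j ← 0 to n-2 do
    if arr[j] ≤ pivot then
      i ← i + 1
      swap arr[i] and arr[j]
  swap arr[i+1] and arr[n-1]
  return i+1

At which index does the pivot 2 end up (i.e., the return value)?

pivot=2, i=-1
j=0: 8>2, skip
j=1: 1≤2, i=0, swap(0,1) ⇒ 1 8 -1 5 -3 9 0 4 3 10 2
j=2: -1≤2, i=1, swap(1,2) ⇒ 1 -1 8 5 -3 9 0 4 3 10 2
j=3: 5>2, skip
j=4: -3≤2, i=2, swap(2,4) ⇒ 1 -1 -3 5 8 9 0 4 3 10 2
j=5: 9>2, skip
j=6: 0≤2, i=3, swap(3,6) ⇒ 1 -1 -3 0 8 9 5 4 3 10 2
j=7: 4>2, skip
j=8: 3>2, skip
j=9: 10>2, skip
swap(4,10) ⇒ 1 -1 -3 0 2 9 5 4 3 10 8; return 4

4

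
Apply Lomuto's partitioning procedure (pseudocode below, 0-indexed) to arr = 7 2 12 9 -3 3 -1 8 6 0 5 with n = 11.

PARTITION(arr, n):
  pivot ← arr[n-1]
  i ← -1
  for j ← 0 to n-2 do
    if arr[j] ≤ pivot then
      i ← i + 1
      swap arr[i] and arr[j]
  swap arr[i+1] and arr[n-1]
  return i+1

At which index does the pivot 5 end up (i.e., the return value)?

pivot=5, i=-1
j=0: 7>5, skip
j=1: 2≤5, i=0, swap(0,1) ⇒ 2 7 12 9 -3 3 -1 8 6 0 5
j=2: 12>5, skip
j=3: 9>5, skip
j=4: -3≤5, i=1, swap(1,4) ⇒ 2 -3 12 9 7 3 -1 8 6 0 5
j=5: 3≤5, i=2, swap(2,5) ⇒ 2 -3 3 9 7 12 -1 8 6 0 5
j=6: -1≤5, i=3, swap(3,6) ⇒ 2 -3 3 -1 7 12 9 8 6 0 5
j=7: 8>5, skip
j=8: 6>5, skip
j=9: 0≤5, i=4, swap(4,9) ⇒ 2 -3 3 -1 0 12 9 8 6 7 5
swap(5,10) ⇒ 2 -3 3 -1 0 5 9 8 6 7 12; return 5

5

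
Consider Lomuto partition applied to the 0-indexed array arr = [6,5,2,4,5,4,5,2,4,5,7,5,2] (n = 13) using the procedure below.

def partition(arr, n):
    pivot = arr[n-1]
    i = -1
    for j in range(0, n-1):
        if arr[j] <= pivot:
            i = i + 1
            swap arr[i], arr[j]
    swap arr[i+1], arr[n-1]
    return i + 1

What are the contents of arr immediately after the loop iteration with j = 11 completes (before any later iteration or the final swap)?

[2,2,6,4,5,4,5,5,4,5,7,5,2]

pivot = arr[12] = 2; i = -1
j=0: arr[0]=6 > 2 → no swap
j=1: arr[1]=5 > 2 → no swap
j=2: arr[2]=2 ≤ 2 → i=0, swap arr[0],arr[2] → [2,5,6,4,5,4,5,2,4,5,7,5,2]
j=3: arr[3]=4 > 2 → no swap
j=4: arr[4]=5 > 2 → no swap
j=5: arr[5]=4 > 2 → no swap
j=6: arr[6]=5 > 2 → no swap
j=7: arr[7]=2 ≤ 2 → i=1, swap arr[1],arr[7] → [2,2,6,4,5,4,5,5,4,5,7,5,2]
j=8: arr[8]=4 > 2 → no swap
j=9: arr[9]=5 > 2 → no swap
j=10: arr[10]=7 > 2 → no swap
j=11: arr[11]=5 > 2 → no swap
(after j=11) arr = [2,2,6,4,5,4,5,5,4,5,7,5,2]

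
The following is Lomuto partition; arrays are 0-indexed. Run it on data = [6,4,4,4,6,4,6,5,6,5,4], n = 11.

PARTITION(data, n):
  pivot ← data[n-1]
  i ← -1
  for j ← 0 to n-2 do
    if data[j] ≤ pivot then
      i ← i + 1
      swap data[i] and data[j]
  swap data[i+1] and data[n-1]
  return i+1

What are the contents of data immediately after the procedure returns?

[4,4,4,4,4,6,6,5,6,5,6]

pivot=4, i=-1
j=0: 6>4, skip
j=1: 4≤4, i=0, swap(0,1) ⇒ [4,6,4,4,6,4,6,5,6,5,4]
j=2: 4≤4, i=1, swap(1,2) ⇒ [4,4,6,4,6,4,6,5,6,5,4]
j=3: 4≤4, i=2, swap(2,3) ⇒ [4,4,4,6,6,4,6,5,6,5,4]
j=4: 6>4, skip
j=5: 4≤4, i=3, swap(3,5) ⇒ [4,4,4,4,6,6,6,5,6,5,4]
j=6: 6>4, skip
j=7: 5>4, skip
j=8: 6>4, skip
j=9: 5>4, skip
swap(4,10) ⇒ [4,4,4,4,4,6,6,5,6,5,6]; return 4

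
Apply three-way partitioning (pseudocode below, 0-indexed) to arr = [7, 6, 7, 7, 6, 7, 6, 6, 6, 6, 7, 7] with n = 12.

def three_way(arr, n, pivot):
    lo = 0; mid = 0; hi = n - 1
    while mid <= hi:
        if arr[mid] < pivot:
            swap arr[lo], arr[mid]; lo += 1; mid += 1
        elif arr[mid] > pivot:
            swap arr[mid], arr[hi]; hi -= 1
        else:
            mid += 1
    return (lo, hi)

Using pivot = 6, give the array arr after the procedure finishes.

lo=0 mid=0 hi=11
7>6: swap(0,11), hi=10 ⇒ [7, 6, 7, 7, 6, 7, 6, 6, 6, 6, 7, 7]
7>6: swap(0,10), hi=9 ⇒ [7, 6, 7, 7, 6, 7, 6, 6, 6, 6, 7, 7]
7>6: swap(0,9), hi=8 ⇒ [6, 6, 7, 7, 6, 7, 6, 6, 6, 7, 7, 7]
6=6: mid=1
6=6: mid=2
7>6: swap(2,8), hi=7 ⇒ [6, 6, 6, 7, 6, 7, 6, 6, 7, 7, 7, 7]
6=6: mid=3
7>6: swap(3,7), hi=6 ⇒ [6, 6, 6, 6, 6, 7, 6, 7, 7, 7, 7, 7]
6=6: mid=4
6=6: mid=5
7>6: swap(5,6), hi=5 ⇒ [6, 6, 6, 6, 6, 6, 7, 7, 7, 7, 7, 7]
6=6: mid=6
done. lo=0 hi=5; arr=[6, 6, 6, 6, 6, 6, 7, 7, 7, 7, 7, 7]

[6, 6, 6, 6, 6, 6, 7, 7, 7, 7, 7, 7]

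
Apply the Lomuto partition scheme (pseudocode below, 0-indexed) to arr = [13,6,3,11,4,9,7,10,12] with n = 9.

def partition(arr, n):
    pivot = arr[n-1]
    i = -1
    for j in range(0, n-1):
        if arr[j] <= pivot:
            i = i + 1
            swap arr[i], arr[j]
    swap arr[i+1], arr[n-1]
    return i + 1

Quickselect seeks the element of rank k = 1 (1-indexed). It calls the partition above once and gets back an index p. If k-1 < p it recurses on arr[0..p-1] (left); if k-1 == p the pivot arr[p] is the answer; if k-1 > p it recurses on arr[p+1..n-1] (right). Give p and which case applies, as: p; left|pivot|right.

7; left

pivot=12, i=-1
j=0: 13>12, skip
j=1: 6≤12, i=0, swap(0,1) ⇒ [6,13,3,11,4,9,7,10,12]
j=2: 3≤12, i=1, swap(1,2) ⇒ [6,3,13,11,4,9,7,10,12]
j=3: 11≤12, i=2, swap(2,3) ⇒ [6,3,11,13,4,9,7,10,12]
j=4: 4≤12, i=3, swap(3,4) ⇒ [6,3,11,4,13,9,7,10,12]
j=5: 9≤12, i=4, swap(4,5) ⇒ [6,3,11,4,9,13,7,10,12]
j=6: 7≤12, i=5, swap(5,6) ⇒ [6,3,11,4,9,7,13,10,12]
j=7: 10≤12, i=6, swap(6,7) ⇒ [6,3,11,4,9,7,10,13,12]
swap(7,8) ⇒ [6,3,11,4,9,7,10,12,13]; return 7
p = 7; k-1 = 0 < 7 ⇒ left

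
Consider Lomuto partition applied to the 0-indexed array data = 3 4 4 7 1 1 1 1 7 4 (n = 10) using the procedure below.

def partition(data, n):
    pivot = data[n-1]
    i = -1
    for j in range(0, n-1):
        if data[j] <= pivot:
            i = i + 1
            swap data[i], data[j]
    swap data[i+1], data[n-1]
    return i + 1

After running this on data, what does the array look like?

3 4 4 1 1 1 1 4 7 7

pivot = data[9] = 4; i = -1
j=0: data[0]=3 ≤ 4 → i=0, swap data[0],data[0] (no change) → 3 4 4 7 1 1 1 1 7 4
j=1: data[1]=4 ≤ 4 → i=1, swap data[1],data[1] (no change) → 3 4 4 7 1 1 1 1 7 4
j=2: data[2]=4 ≤ 4 → i=2, swap data[2],data[2] (no change) → 3 4 4 7 1 1 1 1 7 4
j=3: data[3]=7 > 4 → no swap
j=4: data[4]=1 ≤ 4 → i=3, swap data[3],data[4] → 3 4 4 1 7 1 1 1 7 4
j=5: data[5]=1 ≤ 4 → i=4, swap data[4],data[5] → 3 4 4 1 1 7 1 1 7 4
j=6: data[6]=1 ≤ 4 → i=5, swap data[5],data[6] → 3 4 4 1 1 1 7 1 7 4
j=7: data[7]=1 ≤ 4 → i=6, swap data[6],data[7] → 3 4 4 1 1 1 1 7 7 4
j=8: data[8]=7 > 4 → no swap
final swap data[7],data[9] → 3 4 4 1 1 1 1 4 7 7; return 7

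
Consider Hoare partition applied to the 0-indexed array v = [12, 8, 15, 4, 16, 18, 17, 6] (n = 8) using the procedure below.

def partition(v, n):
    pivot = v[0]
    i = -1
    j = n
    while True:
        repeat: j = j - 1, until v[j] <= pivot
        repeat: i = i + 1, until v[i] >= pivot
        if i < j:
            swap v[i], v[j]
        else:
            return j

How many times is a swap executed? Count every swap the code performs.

pivot = v[0] = 12; i = -1, j = 8
j→7 (v[7]=6≤12), i→0 (v[0]=12≥12); i<j, swap → [6, 8, 15, 4, 16, 18, 17, 12]
j→3 (v[3]=4≤12), i→2 (v[2]=15≥12); i<j, swap → [6, 8, 4, 15, 16, 18, 17, 12]
j→2, i→3; i≥j, return j=2. v = [6, 8, 4, 15, 16, 18, 17, 12]

2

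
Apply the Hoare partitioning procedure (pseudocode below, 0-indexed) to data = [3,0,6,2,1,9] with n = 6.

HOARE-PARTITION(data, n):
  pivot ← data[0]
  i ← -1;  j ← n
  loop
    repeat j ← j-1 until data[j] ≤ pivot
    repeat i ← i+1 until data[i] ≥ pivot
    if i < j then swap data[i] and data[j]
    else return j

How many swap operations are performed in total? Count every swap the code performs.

pivot = data[0] = 3; i = -1, j = 6
j→4 (data[4]=1≤3), i→0 (data[0]=3≥3); i<j, swap → [1,0,6,2,3,9]
j→3 (data[3]=2≤3), i→2 (data[2]=6≥3); i<j, swap → [1,0,2,6,3,9]
j→2, i→3; i≥j, return j=2. data = [1,0,2,6,3,9]

2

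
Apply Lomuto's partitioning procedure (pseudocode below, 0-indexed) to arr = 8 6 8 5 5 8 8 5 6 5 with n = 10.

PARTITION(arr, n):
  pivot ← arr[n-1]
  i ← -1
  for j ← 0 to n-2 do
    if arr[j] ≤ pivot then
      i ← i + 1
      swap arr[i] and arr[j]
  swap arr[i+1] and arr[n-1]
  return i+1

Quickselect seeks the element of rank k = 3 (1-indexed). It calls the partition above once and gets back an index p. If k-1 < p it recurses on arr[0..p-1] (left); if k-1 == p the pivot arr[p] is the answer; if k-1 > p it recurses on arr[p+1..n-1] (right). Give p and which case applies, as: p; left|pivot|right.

pivot = arr[9] = 5; i = -1
j=0: arr[0]=8 > 5 → no swap
j=1: arr[1]=6 > 5 → no swap
j=2: arr[2]=8 > 5 → no swap
j=3: arr[3]=5 ≤ 5 → i=0, swap arr[0],arr[3] → 5 6 8 8 5 8 8 5 6 5
j=4: arr[4]=5 ≤ 5 → i=1, swap arr[1],arr[4] → 5 5 8 8 6 8 8 5 6 5
j=5: arr[5]=8 > 5 → no swap
j=6: arr[6]=8 > 5 → no swap
j=7: arr[7]=5 ≤ 5 → i=2, swap arr[2],arr[7] → 5 5 5 8 6 8 8 8 6 5
j=8: arr[8]=6 > 5 → no swap
final swap arr[3],arr[9] → 5 5 5 5 6 8 8 8 6 8; return 3
p = 3; k-1 = 2 < 3 ⇒ left

3; left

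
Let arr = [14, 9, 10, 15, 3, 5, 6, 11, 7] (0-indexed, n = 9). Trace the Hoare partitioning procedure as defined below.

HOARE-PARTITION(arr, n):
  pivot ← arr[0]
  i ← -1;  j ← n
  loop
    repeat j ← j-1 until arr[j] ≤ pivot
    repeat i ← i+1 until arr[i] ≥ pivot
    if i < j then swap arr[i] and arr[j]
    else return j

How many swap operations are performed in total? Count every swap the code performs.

2

pivot = arr[0] = 14; i = -1, j = 9
j→8 (arr[8]=7≤14), i→0 (arr[0]=14≥14); i<j, swap → [7, 9, 10, 15, 3, 5, 6, 11, 14]
j→7 (arr[7]=11≤14), i→3 (arr[3]=15≥14); i<j, swap → [7, 9, 10, 11, 3, 5, 6, 15, 14]
j→6, i→7; i≥j, return j=6. arr = [7, 9, 10, 11, 3, 5, 6, 15, 14]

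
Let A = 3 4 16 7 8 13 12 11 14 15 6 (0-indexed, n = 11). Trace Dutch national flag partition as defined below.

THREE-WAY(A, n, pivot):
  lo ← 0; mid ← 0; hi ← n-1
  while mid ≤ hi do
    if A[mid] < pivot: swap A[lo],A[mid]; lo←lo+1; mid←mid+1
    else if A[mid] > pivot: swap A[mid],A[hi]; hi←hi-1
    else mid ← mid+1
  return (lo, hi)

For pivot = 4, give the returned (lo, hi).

lo=0 mid=0 hi=10
3<4: swap(0,0), lo=1 mid=1 ⇒ 3 4 16 7 8 13 12 11 14 15 6
4=4: mid=2
16>4: swap(2,10), hi=9 ⇒ 3 4 6 7 8 13 12 11 14 15 16
6>4: swap(2,9), hi=8 ⇒ 3 4 15 7 8 13 12 11 14 6 16
15>4: swap(2,8), hi=7 ⇒ 3 4 14 7 8 13 12 11 15 6 16
14>4: swap(2,7), hi=6 ⇒ 3 4 11 7 8 13 12 14 15 6 16
11>4: swap(2,6), hi=5 ⇒ 3 4 12 7 8 13 11 14 15 6 16
12>4: swap(2,5), hi=4 ⇒ 3 4 13 7 8 12 11 14 15 6 16
13>4: swap(2,4), hi=3 ⇒ 3 4 8 7 13 12 11 14 15 6 16
8>4: swap(2,3), hi=2 ⇒ 3 4 7 8 13 12 11 14 15 6 16
7>4: swap(2,2), hi=1 ⇒ 3 4 7 8 13 12 11 14 15 6 16
done. lo=1 hi=1; A=3 4 7 8 13 12 11 14 15 6 16

(1, 1)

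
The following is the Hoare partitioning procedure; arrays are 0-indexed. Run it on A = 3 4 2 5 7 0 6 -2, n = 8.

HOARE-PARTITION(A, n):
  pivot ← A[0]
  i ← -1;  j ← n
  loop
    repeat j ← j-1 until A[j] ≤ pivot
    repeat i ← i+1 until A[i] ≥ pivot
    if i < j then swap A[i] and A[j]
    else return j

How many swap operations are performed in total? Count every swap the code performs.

2

pivot = A[0] = 3; i = -1, j = 8
j→7 (A[7]=-2≤3), i→0 (A[0]=3≥3); i<j, swap → -2 4 2 5 7 0 6 3
j→5 (A[5]=0≤3), i→1 (A[1]=4≥3); i<j, swap → -2 0 2 5 7 4 6 3
j→2, i→3; i≥j, return j=2. A = -2 0 2 5 7 4 6 3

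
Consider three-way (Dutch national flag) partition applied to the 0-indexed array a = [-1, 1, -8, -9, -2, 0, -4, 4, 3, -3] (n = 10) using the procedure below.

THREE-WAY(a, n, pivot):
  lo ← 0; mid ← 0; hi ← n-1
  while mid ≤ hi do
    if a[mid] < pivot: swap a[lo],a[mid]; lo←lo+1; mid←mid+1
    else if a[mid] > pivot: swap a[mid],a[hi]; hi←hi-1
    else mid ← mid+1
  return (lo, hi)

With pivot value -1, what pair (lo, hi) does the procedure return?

pivot = -1; lo=0, mid=0, hi=9
a[mid]=-1=-1: mid=1
a[mid]=1>-1: swap a[1],a[9]; hi=8 → [-1, -3, -8, -9, -2, 0, -4, 4, 3, 1]
a[mid]=-3<-1: swap a[0],a[1]; lo=1,mid=2 → [-3, -1, -8, -9, -2, 0, -4, 4, 3, 1]
a[mid]=-8<-1: swap a[1],a[2]; lo=2,mid=3 → [-3, -8, -1, -9, -2, 0, -4, 4, 3, 1]
a[mid]=-9<-1: swap a[2],a[3]; lo=3,mid=4 → [-3, -8, -9, -1, -2, 0, -4, 4, 3, 1]
a[mid]=-2<-1: swap a[3],a[4]; lo=4,mid=5 → [-3, -8, -9, -2, -1, 0, -4, 4, 3, 1]
a[mid]=0>-1: swap a[5],a[8]; hi=7 → [-3, -8, -9, -2, -1, 3, -4, 4, 0, 1]
a[mid]=3>-1: swap a[5],a[7]; hi=6 → [-3, -8, -9, -2, -1, 4, -4, 3, 0, 1]
a[mid]=4>-1: swap a[5],a[6]; hi=5 → [-3, -8, -9, -2, -1, -4, 4, 3, 0, 1]
a[mid]=-4<-1: swap a[4],a[5]; lo=5,mid=6 → [-3, -8, -9, -2, -4, -1, 4, 3, 0, 1]
end: lo=5, hi=5; a = [-3, -8, -9, -2, -4, -1, 4, 3, 0, 1]

(5, 5)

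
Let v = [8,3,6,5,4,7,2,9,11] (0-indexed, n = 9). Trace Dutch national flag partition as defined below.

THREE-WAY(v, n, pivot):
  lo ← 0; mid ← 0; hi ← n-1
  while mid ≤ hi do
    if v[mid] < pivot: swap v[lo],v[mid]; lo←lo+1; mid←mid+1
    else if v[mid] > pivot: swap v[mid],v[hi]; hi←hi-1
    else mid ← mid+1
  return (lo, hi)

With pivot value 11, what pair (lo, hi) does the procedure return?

(8, 8)

lo=0 mid=0 hi=8
8<11: swap(0,0), lo=1 mid=1 ⇒ [8,3,6,5,4,7,2,9,11]
3<11: swap(1,1), lo=2 mid=2 ⇒ [8,3,6,5,4,7,2,9,11]
6<11: swap(2,2), lo=3 mid=3 ⇒ [8,3,6,5,4,7,2,9,11]
5<11: swap(3,3), lo=4 mid=4 ⇒ [8,3,6,5,4,7,2,9,11]
4<11: swap(4,4), lo=5 mid=5 ⇒ [8,3,6,5,4,7,2,9,11]
7<11: swap(5,5), lo=6 mid=6 ⇒ [8,3,6,5,4,7,2,9,11]
2<11: swap(6,6), lo=7 mid=7 ⇒ [8,3,6,5,4,7,2,9,11]
9<11: swap(7,7), lo=8 mid=8 ⇒ [8,3,6,5,4,7,2,9,11]
11=11: mid=9
done. lo=8 hi=8; v=[8,3,6,5,4,7,2,9,11]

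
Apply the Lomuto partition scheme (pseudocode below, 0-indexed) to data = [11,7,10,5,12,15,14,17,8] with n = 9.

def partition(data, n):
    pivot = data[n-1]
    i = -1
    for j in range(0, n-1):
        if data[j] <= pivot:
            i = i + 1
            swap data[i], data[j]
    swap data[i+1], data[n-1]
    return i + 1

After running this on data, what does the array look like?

pivot=8, i=-1
j=0: 11>8, skip
j=1: 7≤8, i=0, swap(0,1) ⇒ [7,11,10,5,12,15,14,17,8]
j=2: 10>8, skip
j=3: 5≤8, i=1, swap(1,3) ⇒ [7,5,10,11,12,15,14,17,8]
j=4: 12>8, skip
j=5: 15>8, skip
j=6: 14>8, skip
j=7: 17>8, skip
swap(2,8) ⇒ [7,5,8,11,12,15,14,17,10]; return 2

[7,5,8,11,12,15,14,17,10]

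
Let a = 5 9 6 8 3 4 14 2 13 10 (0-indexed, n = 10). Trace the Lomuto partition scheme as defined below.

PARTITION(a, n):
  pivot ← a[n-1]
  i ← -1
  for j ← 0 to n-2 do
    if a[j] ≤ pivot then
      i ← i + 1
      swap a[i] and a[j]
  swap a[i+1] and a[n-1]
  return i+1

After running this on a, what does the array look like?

5 9 6 8 3 4 2 10 13 14

pivot = a[9] = 10; i = -1
j=0: a[0]=5 ≤ 10 → i=0, swap a[0],a[0] (no change) → 5 9 6 8 3 4 14 2 13 10
j=1: a[1]=9 ≤ 10 → i=1, swap a[1],a[1] (no change) → 5 9 6 8 3 4 14 2 13 10
j=2: a[2]=6 ≤ 10 → i=2, swap a[2],a[2] (no change) → 5 9 6 8 3 4 14 2 13 10
j=3: a[3]=8 ≤ 10 → i=3, swap a[3],a[3] (no change) → 5 9 6 8 3 4 14 2 13 10
j=4: a[4]=3 ≤ 10 → i=4, swap a[4],a[4] (no change) → 5 9 6 8 3 4 14 2 13 10
j=5: a[5]=4 ≤ 10 → i=5, swap a[5],a[5] (no change) → 5 9 6 8 3 4 14 2 13 10
j=6: a[6]=14 > 10 → no swap
j=7: a[7]=2 ≤ 10 → i=6, swap a[6],a[7] → 5 9 6 8 3 4 2 14 13 10
j=8: a[8]=13 > 10 → no swap
final swap a[7],a[9] → 5 9 6 8 3 4 2 10 13 14; return 7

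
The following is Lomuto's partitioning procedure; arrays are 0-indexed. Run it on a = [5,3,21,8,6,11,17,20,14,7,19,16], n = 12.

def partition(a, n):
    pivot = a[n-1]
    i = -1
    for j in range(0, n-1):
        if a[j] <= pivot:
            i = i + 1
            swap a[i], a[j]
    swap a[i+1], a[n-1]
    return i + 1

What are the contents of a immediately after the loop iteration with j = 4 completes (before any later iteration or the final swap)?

pivot = a[11] = 16; i = -1
j=0: a[0]=5 ≤ 16 → i=0, swap a[0],a[0] (no change) → [5,3,21,8,6,11,17,20,14,7,19,16]
j=1: a[1]=3 ≤ 16 → i=1, swap a[1],a[1] (no change) → [5,3,21,8,6,11,17,20,14,7,19,16]
j=2: a[2]=21 > 16 → no swap
j=3: a[3]=8 ≤ 16 → i=2, swap a[2],a[3] → [5,3,8,21,6,11,17,20,14,7,19,16]
j=4: a[4]=6 ≤ 16 → i=3, swap a[3],a[4] → [5,3,8,6,21,11,17,20,14,7,19,16]
(after j=4) a = [5,3,8,6,21,11,17,20,14,7,19,16]

[5,3,8,6,21,11,17,20,14,7,19,16]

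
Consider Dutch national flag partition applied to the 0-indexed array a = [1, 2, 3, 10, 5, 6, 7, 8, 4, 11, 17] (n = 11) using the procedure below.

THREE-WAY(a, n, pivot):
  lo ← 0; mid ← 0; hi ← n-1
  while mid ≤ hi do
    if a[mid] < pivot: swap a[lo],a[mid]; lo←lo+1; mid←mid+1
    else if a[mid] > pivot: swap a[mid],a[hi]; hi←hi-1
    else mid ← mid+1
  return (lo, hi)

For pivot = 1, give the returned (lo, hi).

lo=0 mid=0 hi=10
1=1: mid=1
2>1: swap(1,10), hi=9 ⇒ [1, 17, 3, 10, 5, 6, 7, 8, 4, 11, 2]
17>1: swap(1,9), hi=8 ⇒ [1, 11, 3, 10, 5, 6, 7, 8, 4, 17, 2]
11>1: swap(1,8), hi=7 ⇒ [1, 4, 3, 10, 5, 6, 7, 8, 11, 17, 2]
4>1: swap(1,7), hi=6 ⇒ [1, 8, 3, 10, 5, 6, 7, 4, 11, 17, 2]
8>1: swap(1,6), hi=5 ⇒ [1, 7, 3, 10, 5, 6, 8, 4, 11, 17, 2]
7>1: swap(1,5), hi=4 ⇒ [1, 6, 3, 10, 5, 7, 8, 4, 11, 17, 2]
6>1: swap(1,4), hi=3 ⇒ [1, 5, 3, 10, 6, 7, 8, 4, 11, 17, 2]
5>1: swap(1,3), hi=2 ⇒ [1, 10, 3, 5, 6, 7, 8, 4, 11, 17, 2]
10>1: swap(1,2), hi=1 ⇒ [1, 3, 10, 5, 6, 7, 8, 4, 11, 17, 2]
3>1: swap(1,1), hi=0 ⇒ [1, 3, 10, 5, 6, 7, 8, 4, 11, 17, 2]
done. lo=0 hi=0; a=[1, 3, 10, 5, 6, 7, 8, 4, 11, 17, 2]

(0, 0)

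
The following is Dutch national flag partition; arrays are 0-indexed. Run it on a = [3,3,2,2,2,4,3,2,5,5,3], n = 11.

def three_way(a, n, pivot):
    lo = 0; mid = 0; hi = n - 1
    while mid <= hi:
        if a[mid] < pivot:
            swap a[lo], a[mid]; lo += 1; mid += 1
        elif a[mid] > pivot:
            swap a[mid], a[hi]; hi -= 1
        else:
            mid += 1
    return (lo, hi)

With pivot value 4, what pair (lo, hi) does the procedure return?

pivot = 4; lo=0, mid=0, hi=10
a[mid]=3<4: swap a[0],a[0]; lo=1,mid=1 → [3,3,2,2,2,4,3,2,5,5,3]
a[mid]=3<4: swap a[1],a[1]; lo=2,mid=2 → [3,3,2,2,2,4,3,2,5,5,3]
a[mid]=2<4: swap a[2],a[2]; lo=3,mid=3 → [3,3,2,2,2,4,3,2,5,5,3]
a[mid]=2<4: swap a[3],a[3]; lo=4,mid=4 → [3,3,2,2,2,4,3,2,5,5,3]
a[mid]=2<4: swap a[4],a[4]; lo=5,mid=5 → [3,3,2,2,2,4,3,2,5,5,3]
a[mid]=4=4: mid=6
a[mid]=3<4: swap a[5],a[6]; lo=6,mid=7 → [3,3,2,2,2,3,4,2,5,5,3]
a[mid]=2<4: swap a[6],a[7]; lo=7,mid=8 → [3,3,2,2,2,3,2,4,5,5,3]
a[mid]=5>4: swap a[8],a[10]; hi=9 → [3,3,2,2,2,3,2,4,3,5,5]
a[mid]=3<4: swap a[7],a[8]; lo=8,mid=9 → [3,3,2,2,2,3,2,3,4,5,5]
a[mid]=5>4: swap a[9],a[9]; hi=8 → [3,3,2,2,2,3,2,3,4,5,5]
end: lo=8, hi=8; a = [3,3,2,2,2,3,2,3,4,5,5]

(8, 8)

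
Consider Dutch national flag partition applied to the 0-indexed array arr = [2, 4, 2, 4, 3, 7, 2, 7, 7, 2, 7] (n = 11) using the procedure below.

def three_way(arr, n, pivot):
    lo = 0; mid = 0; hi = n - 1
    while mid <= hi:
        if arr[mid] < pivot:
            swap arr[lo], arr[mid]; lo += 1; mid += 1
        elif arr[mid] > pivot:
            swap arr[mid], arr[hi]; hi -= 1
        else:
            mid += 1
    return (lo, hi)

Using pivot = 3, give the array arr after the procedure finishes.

lo=0 mid=0 hi=10
2<3: swap(0,0), lo=1 mid=1 ⇒ [2, 4, 2, 4, 3, 7, 2, 7, 7, 2, 7]
4>3: swap(1,10), hi=9 ⇒ [2, 7, 2, 4, 3, 7, 2, 7, 7, 2, 4]
7>3: swap(1,9), hi=8 ⇒ [2, 2, 2, 4, 3, 7, 2, 7, 7, 7, 4]
2<3: swap(1,1), lo=2 mid=2 ⇒ [2, 2, 2, 4, 3, 7, 2, 7, 7, 7, 4]
2<3: swap(2,2), lo=3 mid=3 ⇒ [2, 2, 2, 4, 3, 7, 2, 7, 7, 7, 4]
4>3: swap(3,8), hi=7 ⇒ [2, 2, 2, 7, 3, 7, 2, 7, 4, 7, 4]
7>3: swap(3,7), hi=6 ⇒ [2, 2, 2, 7, 3, 7, 2, 7, 4, 7, 4]
7>3: swap(3,6), hi=5 ⇒ [2, 2, 2, 2, 3, 7, 7, 7, 4, 7, 4]
2<3: swap(3,3), lo=4 mid=4 ⇒ [2, 2, 2, 2, 3, 7, 7, 7, 4, 7, 4]
3=3: mid=5
7>3: swap(5,5), hi=4 ⇒ [2, 2, 2, 2, 3, 7, 7, 7, 4, 7, 4]
done. lo=4 hi=4; arr=[2, 2, 2, 2, 3, 7, 7, 7, 4, 7, 4]

[2, 2, 2, 2, 3, 7, 7, 7, 4, 7, 4]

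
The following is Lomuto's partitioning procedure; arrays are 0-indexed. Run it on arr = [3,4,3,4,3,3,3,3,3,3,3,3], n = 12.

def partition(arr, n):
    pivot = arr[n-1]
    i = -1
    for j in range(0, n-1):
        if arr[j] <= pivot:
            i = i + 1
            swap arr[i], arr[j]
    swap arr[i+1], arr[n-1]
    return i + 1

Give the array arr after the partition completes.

pivot=3, i=-1
j=0: 3≤3, i=0, swap(0,0) ⇒ [3,4,3,4,3,3,3,3,3,3,3,3]
j=1: 4>3, skip
j=2: 3≤3, i=1, swap(1,2) ⇒ [3,3,4,4,3,3,3,3,3,3,3,3]
j=3: 4>3, skip
j=4: 3≤3, i=2, swap(2,4) ⇒ [3,3,3,4,4,3,3,3,3,3,3,3]
j=5: 3≤3, i=3, swap(3,5) ⇒ [3,3,3,3,4,4,3,3,3,3,3,3]
j=6: 3≤3, i=4, swap(4,6) ⇒ [3,3,3,3,3,4,4,3,3,3,3,3]
j=7: 3≤3, i=5, swap(5,7) ⇒ [3,3,3,3,3,3,4,4,3,3,3,3]
j=8: 3≤3, i=6, swap(6,8) ⇒ [3,3,3,3,3,3,3,4,4,3,3,3]
j=9: 3≤3, i=7, swap(7,9) ⇒ [3,3,3,3,3,3,3,3,4,4,3,3]
j=10: 3≤3, i=8, swap(8,10) ⇒ [3,3,3,3,3,3,3,3,3,4,4,3]
swap(9,11) ⇒ [3,3,3,3,3,3,3,3,3,3,4,4]; return 9

[3,3,3,3,3,3,3,3,3,3,4,4]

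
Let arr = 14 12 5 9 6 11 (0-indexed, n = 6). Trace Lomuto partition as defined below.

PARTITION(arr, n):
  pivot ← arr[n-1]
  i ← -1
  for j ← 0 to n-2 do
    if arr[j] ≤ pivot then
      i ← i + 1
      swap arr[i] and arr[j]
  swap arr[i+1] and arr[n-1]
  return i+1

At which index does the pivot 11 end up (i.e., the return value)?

3

pivot = arr[5] = 11; i = -1
j=0: arr[0]=14 > 11 → no swap
j=1: arr[1]=12 > 11 → no swap
j=2: arr[2]=5 ≤ 11 → i=0, swap arr[0],arr[2] → 5 12 14 9 6 11
j=3: arr[3]=9 ≤ 11 → i=1, swap arr[1],arr[3] → 5 9 14 12 6 11
j=4: arr[4]=6 ≤ 11 → i=2, swap arr[2],arr[4] → 5 9 6 12 14 11
final swap arr[3],arr[5] → 5 9 6 11 14 12; return 3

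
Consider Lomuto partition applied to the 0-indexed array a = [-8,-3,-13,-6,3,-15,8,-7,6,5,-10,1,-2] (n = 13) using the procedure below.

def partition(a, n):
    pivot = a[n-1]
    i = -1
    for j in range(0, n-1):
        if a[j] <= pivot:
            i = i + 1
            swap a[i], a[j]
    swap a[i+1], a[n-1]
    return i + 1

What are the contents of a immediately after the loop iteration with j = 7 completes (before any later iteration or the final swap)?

[-8,-3,-13,-6,-15,-7,8,3,6,5,-10,1,-2]

pivot=-2, i=-1
j=0: -8≤-2, i=0, swap(0,0) ⇒ [-8,-3,-13,-6,3,-15,8,-7,6,5,-10,1,-2]
j=1: -3≤-2, i=1, swap(1,1) ⇒ [-8,-3,-13,-6,3,-15,8,-7,6,5,-10,1,-2]
j=2: -13≤-2, i=2, swap(2,2) ⇒ [-8,-3,-13,-6,3,-15,8,-7,6,5,-10,1,-2]
j=3: -6≤-2, i=3, swap(3,3) ⇒ [-8,-3,-13,-6,3,-15,8,-7,6,5,-10,1,-2]
j=4: 3>-2, skip
j=5: -15≤-2, i=4, swap(4,5) ⇒ [-8,-3,-13,-6,-15,3,8,-7,6,5,-10,1,-2]
j=6: 8>-2, skip
j=7: -7≤-2, i=5, swap(5,7) ⇒ [-8,-3,-13,-6,-15,-7,8,3,6,5,-10,1,-2]
(after j=7) a = [-8,-3,-13,-6,-15,-7,8,3,6,5,-10,1,-2]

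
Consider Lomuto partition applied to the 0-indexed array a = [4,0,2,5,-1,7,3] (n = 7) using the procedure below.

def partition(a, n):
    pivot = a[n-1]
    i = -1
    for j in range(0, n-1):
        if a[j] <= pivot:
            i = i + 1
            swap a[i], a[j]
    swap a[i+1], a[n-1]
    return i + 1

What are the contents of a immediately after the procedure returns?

pivot = a[6] = 3; i = -1
j=0: a[0]=4 > 3 → no swap
j=1: a[1]=0 ≤ 3 → i=0, swap a[0],a[1] → [0,4,2,5,-1,7,3]
j=2: a[2]=2 ≤ 3 → i=1, swap a[1],a[2] → [0,2,4,5,-1,7,3]
j=3: a[3]=5 > 3 → no swap
j=4: a[4]=-1 ≤ 3 → i=2, swap a[2],a[4] → [0,2,-1,5,4,7,3]
j=5: a[5]=7 > 3 → no swap
final swap a[3],a[6] → [0,2,-1,3,4,7,5]; return 3

[0,2,-1,3,4,7,5]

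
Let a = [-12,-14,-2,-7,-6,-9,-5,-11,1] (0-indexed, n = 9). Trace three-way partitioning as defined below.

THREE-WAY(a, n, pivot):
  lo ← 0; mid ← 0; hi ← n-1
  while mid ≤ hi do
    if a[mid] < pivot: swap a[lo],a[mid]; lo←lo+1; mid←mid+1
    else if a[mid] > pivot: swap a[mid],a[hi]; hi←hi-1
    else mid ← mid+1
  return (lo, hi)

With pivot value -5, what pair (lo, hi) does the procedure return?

(6, 6)

pivot = -5; lo=0, mid=0, hi=8
a[mid]=-12<-5: swap a[0],a[0]; lo=1,mid=1 → [-12,-14,-2,-7,-6,-9,-5,-11,1]
a[mid]=-14<-5: swap a[1],a[1]; lo=2,mid=2 → [-12,-14,-2,-7,-6,-9,-5,-11,1]
a[mid]=-2>-5: swap a[2],a[8]; hi=7 → [-12,-14,1,-7,-6,-9,-5,-11,-2]
a[mid]=1>-5: swap a[2],a[7]; hi=6 → [-12,-14,-11,-7,-6,-9,-5,1,-2]
a[mid]=-11<-5: swap a[2],a[2]; lo=3,mid=3 → [-12,-14,-11,-7,-6,-9,-5,1,-2]
a[mid]=-7<-5: swap a[3],a[3]; lo=4,mid=4 → [-12,-14,-11,-7,-6,-9,-5,1,-2]
a[mid]=-6<-5: swap a[4],a[4]; lo=5,mid=5 → [-12,-14,-11,-7,-6,-9,-5,1,-2]
a[mid]=-9<-5: swap a[5],a[5]; lo=6,mid=6 → [-12,-14,-11,-7,-6,-9,-5,1,-2]
a[mid]=-5=-5: mid=7
end: lo=6, hi=6; a = [-12,-14,-11,-7,-6,-9,-5,1,-2]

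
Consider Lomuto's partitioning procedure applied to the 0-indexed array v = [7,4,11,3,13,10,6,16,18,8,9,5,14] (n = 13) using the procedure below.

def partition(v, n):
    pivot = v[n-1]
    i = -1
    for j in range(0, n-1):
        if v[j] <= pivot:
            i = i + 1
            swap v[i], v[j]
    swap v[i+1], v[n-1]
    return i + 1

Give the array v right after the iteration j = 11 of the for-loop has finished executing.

pivot = v[12] = 14; i = -1
j=0: v[0]=7 ≤ 14 → i=0, swap v[0],v[0] (no change) → [7,4,11,3,13,10,6,16,18,8,9,5,14]
j=1: v[1]=4 ≤ 14 → i=1, swap v[1],v[1] (no change) → [7,4,11,3,13,10,6,16,18,8,9,5,14]
j=2: v[2]=11 ≤ 14 → i=2, swap v[2],v[2] (no change) → [7,4,11,3,13,10,6,16,18,8,9,5,14]
j=3: v[3]=3 ≤ 14 → i=3, swap v[3],v[3] (no change) → [7,4,11,3,13,10,6,16,18,8,9,5,14]
j=4: v[4]=13 ≤ 14 → i=4, swap v[4],v[4] (no change) → [7,4,11,3,13,10,6,16,18,8,9,5,14]
j=5: v[5]=10 ≤ 14 → i=5, swap v[5],v[5] (no change) → [7,4,11,3,13,10,6,16,18,8,9,5,14]
j=6: v[6]=6 ≤ 14 → i=6, swap v[6],v[6] (no change) → [7,4,11,3,13,10,6,16,18,8,9,5,14]
j=7: v[7]=16 > 14 → no swap
j=8: v[8]=18 > 14 → no swap
j=9: v[9]=8 ≤ 14 → i=7, swap v[7],v[9] → [7,4,11,3,13,10,6,8,18,16,9,5,14]
j=10: v[10]=9 ≤ 14 → i=8, swap v[8],v[10] → [7,4,11,3,13,10,6,8,9,16,18,5,14]
j=11: v[11]=5 ≤ 14 → i=9, swap v[9],v[11] → [7,4,11,3,13,10,6,8,9,5,18,16,14]
(after j=11) v = [7,4,11,3,13,10,6,8,9,5,18,16,14]

[7,4,11,3,13,10,6,8,9,5,18,16,14]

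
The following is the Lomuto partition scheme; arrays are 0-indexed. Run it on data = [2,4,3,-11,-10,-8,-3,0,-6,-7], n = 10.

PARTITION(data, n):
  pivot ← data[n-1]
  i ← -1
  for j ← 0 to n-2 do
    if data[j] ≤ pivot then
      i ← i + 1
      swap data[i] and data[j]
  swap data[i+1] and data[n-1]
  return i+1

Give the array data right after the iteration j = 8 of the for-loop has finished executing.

[-11,-10,-8,2,4,3,-3,0,-6,-7]

pivot = data[9] = -7; i = -1
j=0: data[0]=2 > -7 → no swap
j=1: data[1]=4 > -7 → no swap
j=2: data[2]=3 > -7 → no swap
j=3: data[3]=-11 ≤ -7 → i=0, swap data[0],data[3] → [-11,4,3,2,-10,-8,-3,0,-6,-7]
j=4: data[4]=-10 ≤ -7 → i=1, swap data[1],data[4] → [-11,-10,3,2,4,-8,-3,0,-6,-7]
j=5: data[5]=-8 ≤ -7 → i=2, swap data[2],data[5] → [-11,-10,-8,2,4,3,-3,0,-6,-7]
j=6: data[6]=-3 > -7 → no swap
j=7: data[7]=0 > -7 → no swap
j=8: data[8]=-6 > -7 → no swap
(after j=8) data = [-11,-10,-8,2,4,3,-3,0,-6,-7]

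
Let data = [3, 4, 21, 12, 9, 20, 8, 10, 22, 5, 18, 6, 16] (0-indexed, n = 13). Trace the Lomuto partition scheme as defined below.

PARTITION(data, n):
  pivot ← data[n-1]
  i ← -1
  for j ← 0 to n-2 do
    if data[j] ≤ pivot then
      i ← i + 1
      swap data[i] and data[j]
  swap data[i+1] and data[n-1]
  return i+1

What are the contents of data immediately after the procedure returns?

[3, 4, 12, 9, 8, 10, 5, 6, 16, 21, 18, 20, 22]

pivot=16, i=-1
j=0: 3≤16, i=0, swap(0,0) ⇒ [3, 4, 21, 12, 9, 20, 8, 10, 22, 5, 18, 6, 16]
j=1: 4≤16, i=1, swap(1,1) ⇒ [3, 4, 21, 12, 9, 20, 8, 10, 22, 5, 18, 6, 16]
j=2: 21>16, skip
j=3: 12≤16, i=2, swap(2,3) ⇒ [3, 4, 12, 21, 9, 20, 8, 10, 22, 5, 18, 6, 16]
j=4: 9≤16, i=3, swap(3,4) ⇒ [3, 4, 12, 9, 21, 20, 8, 10, 22, 5, 18, 6, 16]
j=5: 20>16, skip
j=6: 8≤16, i=4, swap(4,6) ⇒ [3, 4, 12, 9, 8, 20, 21, 10, 22, 5, 18, 6, 16]
j=7: 10≤16, i=5, swap(5,7) ⇒ [3, 4, 12, 9, 8, 10, 21, 20, 22, 5, 18, 6, 16]
j=8: 22>16, skip
j=9: 5≤16, i=6, swap(6,9) ⇒ [3, 4, 12, 9, 8, 10, 5, 20, 22, 21, 18, 6, 16]
j=10: 18>16, skip
j=11: 6≤16, i=7, swap(7,11) ⇒ [3, 4, 12, 9, 8, 10, 5, 6, 22, 21, 18, 20, 16]
swap(8,12) ⇒ [3, 4, 12, 9, 8, 10, 5, 6, 16, 21, 18, 20, 22]; return 8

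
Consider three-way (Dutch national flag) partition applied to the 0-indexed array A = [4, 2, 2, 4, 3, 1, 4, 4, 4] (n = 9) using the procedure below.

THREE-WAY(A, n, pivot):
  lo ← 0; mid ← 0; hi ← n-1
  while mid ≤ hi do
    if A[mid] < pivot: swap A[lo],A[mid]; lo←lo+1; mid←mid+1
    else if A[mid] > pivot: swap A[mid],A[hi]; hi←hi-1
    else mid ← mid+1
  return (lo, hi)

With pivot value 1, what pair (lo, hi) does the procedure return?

lo=0 mid=0 hi=8
4>1: swap(0,8), hi=7 ⇒ [4, 2, 2, 4, 3, 1, 4, 4, 4]
4>1: swap(0,7), hi=6 ⇒ [4, 2, 2, 4, 3, 1, 4, 4, 4]
4>1: swap(0,6), hi=5 ⇒ [4, 2, 2, 4, 3, 1, 4, 4, 4]
4>1: swap(0,5), hi=4 ⇒ [1, 2, 2, 4, 3, 4, 4, 4, 4]
1=1: mid=1
2>1: swap(1,4), hi=3 ⇒ [1, 3, 2, 4, 2, 4, 4, 4, 4]
3>1: swap(1,3), hi=2 ⇒ [1, 4, 2, 3, 2, 4, 4, 4, 4]
4>1: swap(1,2), hi=1 ⇒ [1, 2, 4, 3, 2, 4, 4, 4, 4]
2>1: swap(1,1), hi=0 ⇒ [1, 2, 4, 3, 2, 4, 4, 4, 4]
done. lo=0 hi=0; A=[1, 2, 4, 3, 2, 4, 4, 4, 4]

(0, 0)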